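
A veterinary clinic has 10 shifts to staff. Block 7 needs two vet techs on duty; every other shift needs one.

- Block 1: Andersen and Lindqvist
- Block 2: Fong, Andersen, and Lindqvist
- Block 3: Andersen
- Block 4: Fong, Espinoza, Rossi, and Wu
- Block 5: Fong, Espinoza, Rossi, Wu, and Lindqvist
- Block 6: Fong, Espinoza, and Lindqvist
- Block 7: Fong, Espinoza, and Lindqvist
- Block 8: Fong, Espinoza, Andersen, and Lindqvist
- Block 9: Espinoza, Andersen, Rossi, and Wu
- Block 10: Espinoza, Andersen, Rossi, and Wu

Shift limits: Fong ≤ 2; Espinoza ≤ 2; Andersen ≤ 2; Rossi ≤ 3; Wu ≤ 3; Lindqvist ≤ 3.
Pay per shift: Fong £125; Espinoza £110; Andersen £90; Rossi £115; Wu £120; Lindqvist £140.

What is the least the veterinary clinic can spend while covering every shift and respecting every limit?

£1255

Block 3 can only be covered by Andersen, so that assignment is forced.
Picking the cheapest available vet tech for each shift independently would cost £1105, but that ignores the shift limits.
An optimal schedule: Block 1→Andersen, Block 2→Fong, Block 3→Andersen, Block 4→Rossi, Block 5→Wu, Block 6→Espinoza, Block 7→Espinoza+Fong, Block 8→Lindqvist, Block 9→Rossi, Block 10→Rossi.
Total: 90 + 125 + 90 + 115 + 120 + 110 + 110 + 125 + 140 + 115 + 115 = £1255.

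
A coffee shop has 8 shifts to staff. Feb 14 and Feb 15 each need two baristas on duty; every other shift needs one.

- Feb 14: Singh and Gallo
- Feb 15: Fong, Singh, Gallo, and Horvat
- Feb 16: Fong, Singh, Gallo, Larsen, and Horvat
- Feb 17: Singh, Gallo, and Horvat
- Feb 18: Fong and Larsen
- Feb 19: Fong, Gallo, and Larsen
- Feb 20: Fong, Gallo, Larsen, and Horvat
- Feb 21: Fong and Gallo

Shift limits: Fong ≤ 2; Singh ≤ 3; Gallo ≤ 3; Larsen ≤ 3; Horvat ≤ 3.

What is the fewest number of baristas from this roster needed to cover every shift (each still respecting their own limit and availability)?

10 slots to fill and no one can take more than 3, so at least ⌈10/3⌉ = 4 baristas are needed.
Fong, Singh, Gallo, and Larsen alone can cover everything: Feb 14→Singh+Gallo, Feb 15→Singh+Gallo, Feb 16→Larsen, Feb 17→Singh, Feb 18→Fong, Feb 19→Gallo, Feb 20→Larsen, Feb 21→Fong.

4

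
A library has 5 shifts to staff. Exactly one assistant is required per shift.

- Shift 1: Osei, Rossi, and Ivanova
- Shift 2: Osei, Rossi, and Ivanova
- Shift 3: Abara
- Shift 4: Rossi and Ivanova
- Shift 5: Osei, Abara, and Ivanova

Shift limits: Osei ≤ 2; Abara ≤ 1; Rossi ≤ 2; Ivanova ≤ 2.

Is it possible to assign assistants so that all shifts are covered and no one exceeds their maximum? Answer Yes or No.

Shift 3 can only be covered by Abara, so that assignment is forced.
One valid schedule: Shift 1→Osei, Shift 2→Osei, Shift 3→Abara, Shift 4→Rossi, Shift 5→Ivanova.
Loads: Osei 2/2, Abara 1/1, Rossi 1/2, Ivanova 1/2 — all within limits.

Yes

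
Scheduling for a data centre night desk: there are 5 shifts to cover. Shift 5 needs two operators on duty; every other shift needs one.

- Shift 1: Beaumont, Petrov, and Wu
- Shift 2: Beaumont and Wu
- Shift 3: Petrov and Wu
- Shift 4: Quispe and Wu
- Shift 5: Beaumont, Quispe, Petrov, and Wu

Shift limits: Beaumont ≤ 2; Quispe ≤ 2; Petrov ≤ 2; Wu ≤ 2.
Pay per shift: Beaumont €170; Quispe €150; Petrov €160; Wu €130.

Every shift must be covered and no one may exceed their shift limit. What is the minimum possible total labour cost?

€880

Picking the cheapest available operator for each shift independently would cost €800, but that ignores the shift limits.
An optimal schedule: Shift 1→Petrov, Shift 2→Wu, Shift 3→Wu, Shift 4→Quispe, Shift 5→Quispe+Petrov.
Total: 160 + 130 + 130 + 150 + 150 + 160 = €880.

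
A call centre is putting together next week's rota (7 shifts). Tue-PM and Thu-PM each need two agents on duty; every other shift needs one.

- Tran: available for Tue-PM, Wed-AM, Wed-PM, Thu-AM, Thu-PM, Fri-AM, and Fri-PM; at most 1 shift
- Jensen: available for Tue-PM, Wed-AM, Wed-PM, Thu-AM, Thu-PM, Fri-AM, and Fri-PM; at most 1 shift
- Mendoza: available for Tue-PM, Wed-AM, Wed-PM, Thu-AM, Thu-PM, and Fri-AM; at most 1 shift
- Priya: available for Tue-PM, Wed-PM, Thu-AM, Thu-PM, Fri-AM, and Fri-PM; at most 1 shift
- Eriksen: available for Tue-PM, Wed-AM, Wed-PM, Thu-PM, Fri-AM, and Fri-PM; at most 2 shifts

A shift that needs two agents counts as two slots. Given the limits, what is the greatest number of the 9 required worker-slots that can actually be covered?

Total capacity across all agents is 1+1+1+1+2 = 6, and 9 slots are needed, so at most 6 can be filled.
An assignment achieving 6: Tue-PM→Mendoza+Eriksen, Wed-AM→Tran, Wed-PM→Eriksen, Thu-AM→Jensen, Fri-PM→Priya.
Loads: Tran 1/1, Jensen 1/1, Mendoza 1/1, Priya 1/1, Eriksen 2/2.

6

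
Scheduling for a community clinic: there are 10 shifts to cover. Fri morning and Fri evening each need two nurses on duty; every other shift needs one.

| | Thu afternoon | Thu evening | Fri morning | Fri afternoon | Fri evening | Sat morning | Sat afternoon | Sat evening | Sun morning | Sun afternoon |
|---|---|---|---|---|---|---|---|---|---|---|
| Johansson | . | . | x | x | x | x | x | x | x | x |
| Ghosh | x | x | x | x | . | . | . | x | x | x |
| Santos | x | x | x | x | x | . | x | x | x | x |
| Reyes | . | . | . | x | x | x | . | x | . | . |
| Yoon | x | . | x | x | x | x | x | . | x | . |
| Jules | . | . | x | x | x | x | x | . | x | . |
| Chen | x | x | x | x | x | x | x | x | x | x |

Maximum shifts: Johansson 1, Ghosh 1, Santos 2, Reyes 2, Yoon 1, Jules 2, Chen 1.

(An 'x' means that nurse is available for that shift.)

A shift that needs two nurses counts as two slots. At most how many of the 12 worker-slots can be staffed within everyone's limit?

10

Total capacity across all nurses is 1+1+2+2+1+2+1 = 10, and 12 slots are needed, so at most 10 can be filled.
An assignment achieving 10: Thu afternoon→Santos, Thu evening→Ghosh, Fri morning→Yoon+Jules, Fri evening→Jules+Chen, Sat morning→Reyes, Sat afternoon→Santos, Sat evening→Reyes, Sun afternoon→Johansson.
Loads: Johansson 1/1, Ghosh 1/1, Santos 2/2, Reyes 2/2, Yoon 1/1, Jules 2/2, Chen 1/1.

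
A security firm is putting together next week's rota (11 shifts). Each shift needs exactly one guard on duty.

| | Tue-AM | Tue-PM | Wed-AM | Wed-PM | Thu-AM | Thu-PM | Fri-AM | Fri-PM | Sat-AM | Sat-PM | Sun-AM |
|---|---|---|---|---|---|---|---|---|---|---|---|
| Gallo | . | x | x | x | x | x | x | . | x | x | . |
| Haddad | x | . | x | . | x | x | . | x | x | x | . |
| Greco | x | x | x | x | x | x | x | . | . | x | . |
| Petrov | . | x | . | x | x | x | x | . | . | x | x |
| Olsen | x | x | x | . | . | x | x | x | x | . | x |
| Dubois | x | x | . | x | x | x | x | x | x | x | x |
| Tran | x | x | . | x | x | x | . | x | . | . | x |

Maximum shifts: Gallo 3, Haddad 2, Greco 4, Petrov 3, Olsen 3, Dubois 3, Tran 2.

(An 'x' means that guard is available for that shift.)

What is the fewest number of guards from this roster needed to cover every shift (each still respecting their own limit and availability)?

11 slots to fill and no one can take more than 4, so at least ⌈11/4⌉ = 3 guards are needed.
Any 3 guards together have capacity at most 4+3+3 = 10 < 11 slots, so 3 can never suffice.
Gallo, Haddad, Greco, and Petrov alone can cover everything: Tue-AM→Haddad, Tue-PM→Gallo, Wed-AM→Gallo, Wed-PM→Greco, Thu-AM→Greco, Thu-PM→Greco, Fri-AM→Greco, Fri-PM→Haddad, Sat-AM→Gallo, Sat-PM→Petrov, Sun-AM→Petrov.

4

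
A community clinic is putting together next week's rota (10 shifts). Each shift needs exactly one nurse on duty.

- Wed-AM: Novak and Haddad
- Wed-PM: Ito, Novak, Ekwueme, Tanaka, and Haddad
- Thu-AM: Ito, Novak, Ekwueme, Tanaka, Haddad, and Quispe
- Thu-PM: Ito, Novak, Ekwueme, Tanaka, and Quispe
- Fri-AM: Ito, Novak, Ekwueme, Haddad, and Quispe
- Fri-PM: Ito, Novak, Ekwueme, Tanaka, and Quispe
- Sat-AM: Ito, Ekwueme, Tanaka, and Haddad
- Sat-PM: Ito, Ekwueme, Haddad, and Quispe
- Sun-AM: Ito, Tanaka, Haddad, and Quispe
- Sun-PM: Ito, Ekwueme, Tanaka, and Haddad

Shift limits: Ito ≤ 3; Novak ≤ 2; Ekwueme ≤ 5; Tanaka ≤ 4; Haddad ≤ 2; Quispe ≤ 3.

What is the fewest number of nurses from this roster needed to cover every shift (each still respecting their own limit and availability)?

3

10 slots to fill and no one can take more than 5, so at least ⌈10/5⌉ = 2 nurses are needed.
Any 2 nurses together have capacity at most 5+4 = 9 < 10 slots, so 2 can never suffice.
Ito, Novak, and Ekwueme alone can cover everything: Wed-AM→Novak, Wed-PM→Novak, Thu-AM→Ekwueme, Thu-PM→Ekwueme, Fri-AM→Ekwueme, Fri-PM→Ekwueme, Sat-AM→Ito, Sat-PM→Ito, Sun-AM→Ito, Sun-PM→Ekwueme.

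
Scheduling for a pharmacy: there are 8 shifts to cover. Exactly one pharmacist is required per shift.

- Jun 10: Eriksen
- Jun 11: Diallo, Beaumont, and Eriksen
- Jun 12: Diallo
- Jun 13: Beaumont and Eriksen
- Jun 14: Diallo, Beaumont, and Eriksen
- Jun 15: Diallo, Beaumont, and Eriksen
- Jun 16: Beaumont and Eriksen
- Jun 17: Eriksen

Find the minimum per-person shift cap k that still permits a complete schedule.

With 3 pharmacists and 8 worker-slots to fill, someone must work at least ⌈8/3⌉ = 3 shifts, so k ≥ 3.
k = 3 works: Jun 10→Eriksen, Jun 11→Diallo, Jun 12→Diallo, Jun 13→Beaumont, Jun 14→Diallo, Jun 15→Beaumont, Jun 16→Beaumont, Jun 17→Eriksen.
Loads: Diallo 3, Beaumont 3, Eriksen 2 — all ≤ 3.

3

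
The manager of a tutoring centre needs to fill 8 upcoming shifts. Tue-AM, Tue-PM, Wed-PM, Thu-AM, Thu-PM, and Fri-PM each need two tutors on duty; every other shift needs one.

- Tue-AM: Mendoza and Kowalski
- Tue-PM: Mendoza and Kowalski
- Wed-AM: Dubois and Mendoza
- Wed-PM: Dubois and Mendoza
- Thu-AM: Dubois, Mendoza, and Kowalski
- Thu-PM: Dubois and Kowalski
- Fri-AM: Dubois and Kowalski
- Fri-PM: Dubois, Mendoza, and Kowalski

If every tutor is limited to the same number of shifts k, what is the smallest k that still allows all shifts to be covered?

5

With 3 tutors and 14 worker-slots to fill, someone must work at least ⌈14/3⌉ = 5 shifts, so k ≥ 5.
k = 5 works: Tue-AM→Mendoza+Kowalski, Tue-PM→Mendoza+Kowalski, Wed-AM→Dubois, Wed-PM→Dubois+Mendoza, Thu-AM→Dubois+Mendoza, Thu-PM→Dubois+Kowalski, Fri-AM→Dubois, Fri-PM→Mendoza+Kowalski.
Loads: Dubois 5, Mendoza 5, Kowalski 4 — all ≤ 5.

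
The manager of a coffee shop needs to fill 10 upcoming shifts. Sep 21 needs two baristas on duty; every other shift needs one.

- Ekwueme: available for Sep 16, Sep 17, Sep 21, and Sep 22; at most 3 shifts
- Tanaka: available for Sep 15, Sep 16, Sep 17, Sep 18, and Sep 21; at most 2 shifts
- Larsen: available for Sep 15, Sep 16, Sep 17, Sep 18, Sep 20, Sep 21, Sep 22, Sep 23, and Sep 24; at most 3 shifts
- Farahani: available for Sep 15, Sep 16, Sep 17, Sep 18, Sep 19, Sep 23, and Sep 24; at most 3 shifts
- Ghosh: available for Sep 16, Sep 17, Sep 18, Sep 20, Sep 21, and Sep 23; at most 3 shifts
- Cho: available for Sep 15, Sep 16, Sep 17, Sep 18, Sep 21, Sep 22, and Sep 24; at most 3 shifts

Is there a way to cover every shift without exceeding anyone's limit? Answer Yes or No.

Sep 19 can only be covered by Farahani, so that assignment is forced.
One valid schedule: Sep 15→Tanaka, Sep 16→Ekwueme, Sep 17→Ekwueme, Sep 18→Tanaka, Sep 19→Farahani, Sep 20→Larsen, Sep 21→Ghosh+Cho, Sep 22→Ekwueme, Sep 23→Larsen, Sep 24→Larsen.
Loads: Ekwueme 3/3, Tanaka 2/2, Larsen 3/3, Farahani 1/3, Ghosh 1/3, Cho 1/3 — all within limits.

Yes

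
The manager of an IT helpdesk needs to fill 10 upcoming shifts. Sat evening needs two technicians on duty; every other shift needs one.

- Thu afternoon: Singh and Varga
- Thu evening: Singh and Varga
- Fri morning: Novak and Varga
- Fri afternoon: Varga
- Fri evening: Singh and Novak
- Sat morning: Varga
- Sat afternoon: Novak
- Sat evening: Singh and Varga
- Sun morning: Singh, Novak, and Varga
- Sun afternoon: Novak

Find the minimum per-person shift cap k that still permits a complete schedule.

4

With 3 technicians and 11 worker-slots to fill, someone must work at least ⌈11/3⌉ = 4 shifts, so k ≥ 4.
k = 4 works: Thu afternoon→Singh, Thu evening→Singh, Fri morning→Novak, Fri afternoon→Varga, Fri evening→Singh, Sat morning→Varga, Sat afternoon→Novak, Sat evening→Singh+Varga, Sun morning→Novak, Sun afternoon→Novak.
Loads: Singh 4, Novak 4, Varga 3 — all ≤ 4.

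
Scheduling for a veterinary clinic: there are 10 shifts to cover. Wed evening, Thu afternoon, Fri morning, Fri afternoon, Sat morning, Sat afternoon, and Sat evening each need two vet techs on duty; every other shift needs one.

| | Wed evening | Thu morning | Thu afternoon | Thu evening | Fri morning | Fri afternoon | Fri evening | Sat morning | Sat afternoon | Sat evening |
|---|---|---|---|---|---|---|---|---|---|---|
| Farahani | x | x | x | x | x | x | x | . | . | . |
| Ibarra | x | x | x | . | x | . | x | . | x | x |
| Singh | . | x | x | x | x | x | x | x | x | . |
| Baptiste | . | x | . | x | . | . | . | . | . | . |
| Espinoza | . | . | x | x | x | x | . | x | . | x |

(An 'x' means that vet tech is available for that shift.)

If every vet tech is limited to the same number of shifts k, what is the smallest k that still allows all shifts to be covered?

4

With 5 vet techs and 17 worker-slots to fill, someone must work at least ⌈17/5⌉ = 4 shifts, so k ≥ 4.
k = 4 works: Wed evening→Farahani+Ibarra, Thu morning→Farahani, Thu afternoon→Ibarra+Espinoza, Thu evening→Baptiste, Fri morning→Singh+Espinoza, Fri afternoon→Farahani+Singh, Fri evening→Farahani, Sat morning→Singh+Espinoza, Sat afternoon→Ibarra+Singh, Sat evening→Ibarra+Espinoza.
Loads: Farahani 4, Ibarra 4, Singh 4, Baptiste 1, Espinoza 4 — all ≤ 4.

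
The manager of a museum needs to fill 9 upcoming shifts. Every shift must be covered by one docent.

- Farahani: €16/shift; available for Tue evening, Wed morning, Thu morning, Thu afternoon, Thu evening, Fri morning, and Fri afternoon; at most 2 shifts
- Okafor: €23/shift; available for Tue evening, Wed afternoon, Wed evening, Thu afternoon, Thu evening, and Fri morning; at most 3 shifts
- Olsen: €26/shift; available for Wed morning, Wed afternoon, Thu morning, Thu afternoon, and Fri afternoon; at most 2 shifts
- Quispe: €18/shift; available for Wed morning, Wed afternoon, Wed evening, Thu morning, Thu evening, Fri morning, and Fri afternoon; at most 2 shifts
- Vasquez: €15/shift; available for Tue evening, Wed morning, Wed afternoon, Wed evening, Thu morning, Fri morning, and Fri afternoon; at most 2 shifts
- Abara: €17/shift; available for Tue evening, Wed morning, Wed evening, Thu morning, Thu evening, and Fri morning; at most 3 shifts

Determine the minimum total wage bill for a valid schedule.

Picking the cheapest available docent for each shift independently would cost €137, but that ignores the shift limits.
An optimal schedule: Tue evening→Vasquez, Wed morning→Abara, Wed afternoon→Vasquez, Wed evening→Abara, Thu morning→Abara, Thu afternoon→Farahani, Thu evening→Farahani, Fri morning→Quispe, Fri afternoon→Quispe.
Total: 15 + 17 + 15 + 17 + 17 + 16 + 16 + 18 + 18 = €149.

€149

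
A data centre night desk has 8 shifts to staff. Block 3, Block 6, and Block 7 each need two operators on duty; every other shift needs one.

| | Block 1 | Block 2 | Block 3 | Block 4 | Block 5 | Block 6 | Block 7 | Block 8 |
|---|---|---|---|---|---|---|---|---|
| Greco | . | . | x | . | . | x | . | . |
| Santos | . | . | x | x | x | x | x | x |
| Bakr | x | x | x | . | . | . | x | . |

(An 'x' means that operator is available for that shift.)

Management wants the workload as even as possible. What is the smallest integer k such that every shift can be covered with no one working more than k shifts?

5

With 3 operators and 11 worker-slots to fill, someone must work at least ⌈11/3⌉ = 4 shifts, so k ≥ 4.
k = 4 fails: Shifts {Block 4, Block 5, Block 6, Block 7, Block 8} need 7 worker-slots in total, but the operators available for any of those shifts (Greco, Santos, and Bakr) can supply at most 6 among them. So no valid schedule exists.
k = 5 works: Block 1→Bakr, Block 2→Bakr, Block 3→Greco+Bakr, Block 4→Santos, Block 5→Santos, Block 6→Greco+Santos, Block 7→Santos+Bakr, Block 8→Santos.
Loads: Greco 2, Santos 5, Bakr 4 — all ≤ 5.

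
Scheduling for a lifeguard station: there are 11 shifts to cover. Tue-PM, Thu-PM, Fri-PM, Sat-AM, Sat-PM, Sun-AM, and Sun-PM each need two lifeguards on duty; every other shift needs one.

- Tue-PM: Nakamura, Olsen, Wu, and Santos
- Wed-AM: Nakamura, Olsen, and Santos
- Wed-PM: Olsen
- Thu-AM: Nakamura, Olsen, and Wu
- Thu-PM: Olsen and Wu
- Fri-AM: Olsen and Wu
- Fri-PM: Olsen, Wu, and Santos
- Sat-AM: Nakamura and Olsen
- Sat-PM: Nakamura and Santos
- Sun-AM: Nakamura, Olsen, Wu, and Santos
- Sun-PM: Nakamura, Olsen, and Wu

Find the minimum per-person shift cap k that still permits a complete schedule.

5

With 4 lifeguards and 18 worker-slots to fill, someone must work at least ⌈18/4⌉ = 5 shifts, so k ≥ 5.
k = 5 works: Tue-PM→Wu+Santos, Wed-AM→Nakamura, Wed-PM→Olsen, Thu-AM→Nakamura, Thu-PM→Olsen+Wu, Fri-AM→Olsen, Fri-PM→Olsen+Wu, Sat-AM→Nakamura+Olsen, Sat-PM→Nakamura+Santos, Sun-AM→Wu+Santos, Sun-PM→Nakamura+Wu.
Loads: Nakamura 5, Olsen 5, Wu 5, Santos 3 — all ≤ 5.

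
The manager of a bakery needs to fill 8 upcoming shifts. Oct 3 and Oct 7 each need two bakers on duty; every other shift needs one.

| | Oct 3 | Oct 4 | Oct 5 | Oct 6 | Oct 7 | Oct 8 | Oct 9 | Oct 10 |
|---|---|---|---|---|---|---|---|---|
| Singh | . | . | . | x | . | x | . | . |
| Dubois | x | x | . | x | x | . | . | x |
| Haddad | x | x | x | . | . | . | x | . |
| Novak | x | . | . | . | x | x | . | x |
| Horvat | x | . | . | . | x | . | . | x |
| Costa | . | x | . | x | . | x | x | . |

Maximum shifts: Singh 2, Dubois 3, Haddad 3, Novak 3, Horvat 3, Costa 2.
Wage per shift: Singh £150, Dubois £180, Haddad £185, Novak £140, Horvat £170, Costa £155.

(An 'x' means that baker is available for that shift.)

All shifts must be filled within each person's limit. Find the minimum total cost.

Oct 5 can only be covered by Haddad, so that assignment is forced.
Picking the cheapest available baker for each shift independently would cost £1545, but that ignores the shift limits.
An optimal schedule: Oct 3→Novak+Horvat, Oct 4→Costa, Oct 5→Haddad, Oct 6→Singh, Oct 7→Novak+Horvat, Oct 8→Singh, Oct 9→Costa, Oct 10→Novak.
Total: 140 + 170 + 155 + 185 + 150 + 140 + 170 + 150 + 155 + 140 = £1555.

£1555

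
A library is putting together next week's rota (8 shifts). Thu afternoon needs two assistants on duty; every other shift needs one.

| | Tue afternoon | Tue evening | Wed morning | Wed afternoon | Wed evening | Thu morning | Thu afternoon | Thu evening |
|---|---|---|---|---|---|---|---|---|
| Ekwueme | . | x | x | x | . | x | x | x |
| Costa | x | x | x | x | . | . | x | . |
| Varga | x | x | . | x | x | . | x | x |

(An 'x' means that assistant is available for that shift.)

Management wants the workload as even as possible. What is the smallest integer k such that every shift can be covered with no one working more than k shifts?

3

With 3 assistants and 9 worker-slots to fill, someone must work at least ⌈9/3⌉ = 3 shifts, so k ≥ 3.
k = 3 works: Tue afternoon→Costa, Tue evening→Costa, Wed morning→Ekwueme, Wed afternoon→Varga, Wed evening→Varga, Thu morning→Ekwueme, Thu afternoon→Costa+Varga, Thu evening→Ekwueme.
Loads: Ekwueme 3, Costa 3, Varga 3 — all ≤ 3.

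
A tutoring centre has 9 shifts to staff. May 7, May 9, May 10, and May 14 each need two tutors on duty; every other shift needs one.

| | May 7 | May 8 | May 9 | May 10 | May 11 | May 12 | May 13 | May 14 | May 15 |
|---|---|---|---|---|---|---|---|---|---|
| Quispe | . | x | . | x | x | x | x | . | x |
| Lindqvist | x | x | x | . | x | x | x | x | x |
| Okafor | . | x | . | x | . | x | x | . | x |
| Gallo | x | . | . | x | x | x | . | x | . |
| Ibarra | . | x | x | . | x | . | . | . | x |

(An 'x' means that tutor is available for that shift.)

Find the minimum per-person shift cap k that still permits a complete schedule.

3

With 5 tutors and 13 worker-slots to fill, someone must work at least ⌈13/5⌉ = 3 shifts, so k ≥ 3.
k = 3 works: May 7→Lindqvist+Gallo, May 8→Quispe, May 9→Lindqvist+Ibarra, May 10→Quispe+Okafor, May 11→Gallo, May 12→Okafor, May 13→Quispe, May 14→Lindqvist+Gallo, May 15→Okafor.
Loads: Quispe 3, Lindqvist 3, Okafor 3, Gallo 3, Ibarra 1 — all ≤ 3.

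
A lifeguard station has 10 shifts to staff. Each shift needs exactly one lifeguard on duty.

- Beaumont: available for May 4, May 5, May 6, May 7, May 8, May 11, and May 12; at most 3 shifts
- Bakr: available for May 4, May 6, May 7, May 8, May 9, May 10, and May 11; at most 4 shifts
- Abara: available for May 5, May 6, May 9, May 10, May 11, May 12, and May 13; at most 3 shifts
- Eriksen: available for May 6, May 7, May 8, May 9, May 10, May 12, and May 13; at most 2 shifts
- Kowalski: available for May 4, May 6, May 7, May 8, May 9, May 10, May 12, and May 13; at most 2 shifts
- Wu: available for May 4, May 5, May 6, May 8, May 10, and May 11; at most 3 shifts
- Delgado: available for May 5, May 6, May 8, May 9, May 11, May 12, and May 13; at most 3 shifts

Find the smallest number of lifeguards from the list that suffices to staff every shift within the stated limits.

10 slots to fill and no one can take more than 4, so at least ⌈10/4⌉ = 3 lifeguards are needed.
Beaumont, Bakr, and Abara alone can cover everything: May 4→Beaumont, May 5→Beaumont, May 6→Bakr, May 7→Beaumont, May 8→Bakr, May 9→Bakr, May 10→Bakr, May 11→Abara, May 12→Abara, May 13→Abara.

3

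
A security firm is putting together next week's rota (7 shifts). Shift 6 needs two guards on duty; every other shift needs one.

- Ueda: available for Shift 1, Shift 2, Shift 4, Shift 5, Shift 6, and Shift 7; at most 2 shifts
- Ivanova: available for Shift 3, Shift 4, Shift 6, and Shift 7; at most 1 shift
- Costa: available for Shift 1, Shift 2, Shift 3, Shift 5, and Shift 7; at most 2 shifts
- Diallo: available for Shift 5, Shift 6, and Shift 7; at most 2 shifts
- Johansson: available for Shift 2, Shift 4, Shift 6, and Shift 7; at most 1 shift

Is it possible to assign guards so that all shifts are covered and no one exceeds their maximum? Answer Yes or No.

One valid schedule: Shift 1→Ueda, Shift 2→Costa, Shift 3→Ivanova, Shift 4→Ueda, Shift 5→Costa, Shift 6→Diallo+Johansson, Shift 7→Diallo.
Loads: Ueda 2/2, Ivanova 1/1, Costa 2/2, Diallo 2/2, Johansson 1/1 — all within limits.

Yes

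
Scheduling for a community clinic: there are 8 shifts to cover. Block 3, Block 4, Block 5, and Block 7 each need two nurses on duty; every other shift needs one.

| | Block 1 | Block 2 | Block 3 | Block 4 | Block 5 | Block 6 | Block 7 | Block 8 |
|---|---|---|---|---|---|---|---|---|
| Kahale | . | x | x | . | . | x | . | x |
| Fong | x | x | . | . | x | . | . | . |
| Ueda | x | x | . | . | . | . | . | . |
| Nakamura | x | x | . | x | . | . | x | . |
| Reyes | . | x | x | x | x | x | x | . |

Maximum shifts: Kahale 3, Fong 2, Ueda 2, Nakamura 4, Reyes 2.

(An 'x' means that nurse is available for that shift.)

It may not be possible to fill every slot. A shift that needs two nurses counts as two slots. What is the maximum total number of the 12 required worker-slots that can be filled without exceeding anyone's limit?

Total capacity across all nurses is 3+2+2+4+2 = 13, and 12 slots are needed, so at most 12 can be filled.
Shifts {Block 3, Block 4, Block 5} need 6 slots but only Kahale, Fong, Nakamura, and Reyes are available for them, supplying at most 5 — so at least 1 slot must go unfilled.
An assignment achieving 10: Block 1→Fong, Block 2→Ueda, Block 3→Kahale+Reyes, Block 4→Nakamura+Reyes, Block 5→Fong, Block 6→Kahale, Block 7→Nakamura, Block 8→Kahale.
Loads: Kahale 3/3, Fong 2/2, Ueda 1/2, Nakamura 2/4, Reyes 2/2.

10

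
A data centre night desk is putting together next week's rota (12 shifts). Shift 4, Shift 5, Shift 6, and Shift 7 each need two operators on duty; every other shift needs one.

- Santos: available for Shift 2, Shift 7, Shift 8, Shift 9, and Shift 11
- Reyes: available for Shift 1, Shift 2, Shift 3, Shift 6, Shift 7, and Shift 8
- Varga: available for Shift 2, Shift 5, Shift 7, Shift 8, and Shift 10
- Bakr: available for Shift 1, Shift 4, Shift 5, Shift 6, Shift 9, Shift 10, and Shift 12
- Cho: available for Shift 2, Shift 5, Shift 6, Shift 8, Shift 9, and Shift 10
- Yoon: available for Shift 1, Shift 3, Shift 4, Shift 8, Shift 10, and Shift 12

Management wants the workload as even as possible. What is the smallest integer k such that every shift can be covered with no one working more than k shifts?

3

With 6 operators and 16 worker-slots to fill, someone must work at least ⌈16/6⌉ = 3 shifts, so k ≥ 3.
k = 3 works: Shift 1→Reyes, Shift 2→Varga, Shift 3→Reyes, Shift 4→Bakr+Yoon, Shift 5→Varga+Bakr, Shift 6→Reyes+Cho, Shift 7→Santos+Varga, Shift 8→Cho, Shift 9→Santos, Shift 10→Cho, Shift 11→Santos, Shift 12→Bakr.
Loads: Santos 3, Reyes 3, Varga 3, Bakr 3, Cho 3, Yoon 1 — all ≤ 3.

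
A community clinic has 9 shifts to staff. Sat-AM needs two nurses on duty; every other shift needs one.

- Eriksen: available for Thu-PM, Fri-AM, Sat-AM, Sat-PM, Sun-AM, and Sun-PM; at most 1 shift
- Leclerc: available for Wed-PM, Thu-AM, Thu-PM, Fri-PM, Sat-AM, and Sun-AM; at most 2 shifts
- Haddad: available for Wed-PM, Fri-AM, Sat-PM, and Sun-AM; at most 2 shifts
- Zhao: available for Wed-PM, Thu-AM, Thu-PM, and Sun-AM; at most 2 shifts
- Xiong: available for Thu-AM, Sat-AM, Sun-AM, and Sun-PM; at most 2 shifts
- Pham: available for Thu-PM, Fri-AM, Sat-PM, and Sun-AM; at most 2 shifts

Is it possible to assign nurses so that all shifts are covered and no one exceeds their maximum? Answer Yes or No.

Yes

Fri-PM can only be covered by Leclerc, so that assignment is forced.
One valid schedule: Wed-PM→Haddad, Thu-AM→Zhao, Thu-PM→Zhao, Fri-AM→Haddad, Fri-PM→Leclerc, Sat-AM→Leclerc+Xiong, Sat-PM→Pham, Sun-AM→Xiong, Sun-PM→Eriksen.
Loads: Eriksen 1/1, Leclerc 2/2, Haddad 2/2, Zhao 2/2, Xiong 2/2, Pham 1/2 — all within limits.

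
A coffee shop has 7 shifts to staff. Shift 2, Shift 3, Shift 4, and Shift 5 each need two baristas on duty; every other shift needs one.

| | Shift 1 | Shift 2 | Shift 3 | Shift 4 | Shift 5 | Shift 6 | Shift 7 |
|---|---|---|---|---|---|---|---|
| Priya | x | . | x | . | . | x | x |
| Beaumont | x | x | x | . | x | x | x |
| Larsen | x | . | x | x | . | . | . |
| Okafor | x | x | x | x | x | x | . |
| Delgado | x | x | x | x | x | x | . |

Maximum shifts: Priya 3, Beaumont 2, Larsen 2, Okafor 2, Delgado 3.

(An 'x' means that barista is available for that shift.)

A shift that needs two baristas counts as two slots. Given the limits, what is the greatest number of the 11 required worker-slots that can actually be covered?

11

Total capacity across all baristas is 3+2+2+2+3 = 12, and 11 slots are needed, so at most 11 can be filled.
An assignment achieving 11: Shift 1→Priya, Shift 2→Beaumont+Okafor, Shift 3→Larsen+Delgado, Shift 4→Larsen+Okafor, Shift 5→Beaumont+Delgado, Shift 6→Priya, Shift 7→Priya.
Loads: Priya 3/3, Beaumont 2/2, Larsen 2/2, Okafor 2/2, Delgado 2/3.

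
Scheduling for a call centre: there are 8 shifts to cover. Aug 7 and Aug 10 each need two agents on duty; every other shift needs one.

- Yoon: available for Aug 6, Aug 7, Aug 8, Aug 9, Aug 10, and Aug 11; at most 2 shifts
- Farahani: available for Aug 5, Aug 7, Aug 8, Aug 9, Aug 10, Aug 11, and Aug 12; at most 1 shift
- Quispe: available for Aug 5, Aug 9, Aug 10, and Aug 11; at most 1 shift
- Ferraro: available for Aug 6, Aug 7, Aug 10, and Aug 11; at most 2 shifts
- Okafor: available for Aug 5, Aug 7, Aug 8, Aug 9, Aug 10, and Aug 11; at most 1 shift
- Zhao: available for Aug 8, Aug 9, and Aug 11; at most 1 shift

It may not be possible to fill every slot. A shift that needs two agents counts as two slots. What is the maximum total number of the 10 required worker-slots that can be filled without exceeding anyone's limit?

Total capacity across all agents is 2+1+1+2+1+1 = 8, and 10 slots are needed, so at most 8 can be filled.
An assignment achieving 8: Aug 5→Quispe, Aug 6→Yoon, Aug 7→Yoon+Ferraro, Aug 8→Okafor, Aug 9→Zhao, Aug 10→Ferraro, Aug 12→Farahani.
Loads: Yoon 2/2, Farahani 1/1, Quispe 1/1, Ferraro 2/2, Okafor 1/1, Zhao 1/1.

8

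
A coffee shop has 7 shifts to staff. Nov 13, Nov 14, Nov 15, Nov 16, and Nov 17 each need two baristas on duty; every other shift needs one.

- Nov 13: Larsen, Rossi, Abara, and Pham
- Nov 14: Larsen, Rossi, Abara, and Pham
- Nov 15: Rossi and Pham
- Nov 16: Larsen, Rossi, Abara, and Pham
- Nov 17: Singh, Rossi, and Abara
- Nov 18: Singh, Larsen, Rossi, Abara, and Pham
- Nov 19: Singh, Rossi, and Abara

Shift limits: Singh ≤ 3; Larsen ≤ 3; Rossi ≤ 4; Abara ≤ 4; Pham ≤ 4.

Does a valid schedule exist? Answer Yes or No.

Nov 15 can only be covered by Rossi and Pham, so that assignment is forced.
One valid schedule: Nov 13→Larsen+Rossi, Nov 14→Larsen+Rossi, Nov 15→Rossi+Pham, Nov 16→Larsen+Abara, Nov 17→Singh+Rossi, Nov 18→Singh, Nov 19→Singh.
Loads: Singh 3/3, Larsen 3/3, Rossi 4/4, Abara 1/4, Pham 1/4 — all within limits.

Yes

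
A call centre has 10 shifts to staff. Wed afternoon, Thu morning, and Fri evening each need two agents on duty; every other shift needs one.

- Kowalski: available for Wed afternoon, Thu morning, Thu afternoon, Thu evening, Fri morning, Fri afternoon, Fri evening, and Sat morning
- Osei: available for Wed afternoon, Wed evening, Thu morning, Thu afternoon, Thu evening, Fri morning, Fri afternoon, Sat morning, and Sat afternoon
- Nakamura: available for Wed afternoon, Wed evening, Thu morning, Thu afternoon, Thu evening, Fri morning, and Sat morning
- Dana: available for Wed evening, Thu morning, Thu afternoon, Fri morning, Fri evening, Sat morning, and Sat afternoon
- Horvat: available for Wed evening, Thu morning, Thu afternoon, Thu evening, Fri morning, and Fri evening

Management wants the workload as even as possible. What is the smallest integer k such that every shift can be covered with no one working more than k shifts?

With 5 agents and 13 worker-slots to fill, someone must work at least ⌈13/5⌉ = 3 shifts, so k ≥ 3.
k = 3 works: Wed afternoon→Kowalski+Osei, Wed evening→Osei, Thu morning→Dana+Horvat, Thu afternoon→Nakamura, Thu evening→Nakamura, Fri morning→Dana, Fri afternoon→Kowalski, Fri evening→Kowalski+Dana, Sat morning→Nakamura, Sat afternoon→Osei.
Loads: Kowalski 3, Osei 3, Nakamura 3, Dana 3, Horvat 1 — all ≤ 3.

3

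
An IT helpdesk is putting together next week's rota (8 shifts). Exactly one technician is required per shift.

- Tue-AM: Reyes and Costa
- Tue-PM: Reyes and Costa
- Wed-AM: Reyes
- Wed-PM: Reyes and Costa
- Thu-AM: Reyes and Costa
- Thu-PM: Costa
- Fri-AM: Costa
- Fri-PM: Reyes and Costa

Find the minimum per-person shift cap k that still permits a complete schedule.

With 2 technicians and 8 worker-slots to fill, someone must work at least ⌈8/2⌉ = 4 shifts, so k ≥ 4.
k = 4 works: Tue-AM→Reyes, Tue-PM→Reyes, Wed-AM→Reyes, Wed-PM→Reyes, Thu-AM→Costa, Thu-PM→Costa, Fri-AM→Costa, Fri-PM→Costa.
Loads: Reyes 4, Costa 4 — all ≤ 4.

4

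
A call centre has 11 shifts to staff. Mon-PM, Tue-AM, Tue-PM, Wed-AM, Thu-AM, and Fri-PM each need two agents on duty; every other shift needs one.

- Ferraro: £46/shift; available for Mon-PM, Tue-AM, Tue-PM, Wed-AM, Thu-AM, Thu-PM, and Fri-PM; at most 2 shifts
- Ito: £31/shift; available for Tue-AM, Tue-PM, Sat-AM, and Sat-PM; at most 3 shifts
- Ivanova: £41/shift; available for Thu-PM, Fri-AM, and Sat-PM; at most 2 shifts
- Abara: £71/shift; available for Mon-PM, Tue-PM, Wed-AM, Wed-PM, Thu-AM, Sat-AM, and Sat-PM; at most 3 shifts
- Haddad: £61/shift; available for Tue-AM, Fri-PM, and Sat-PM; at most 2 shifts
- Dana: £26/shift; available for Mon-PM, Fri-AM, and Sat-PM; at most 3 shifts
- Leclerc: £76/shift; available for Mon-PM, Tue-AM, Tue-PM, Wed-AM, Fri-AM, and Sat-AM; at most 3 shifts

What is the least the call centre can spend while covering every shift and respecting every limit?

£867

Wed-PM can only be covered by Abara, so that assignment is forced.
Thu-AM can only be covered by Ferraro and Abara, so that assignment is forced.
Fri-PM can only be covered by Ferraro and Haddad, so that assignment is forced.
Picking the cheapest available agent for each shift independently would cost £762, but that ignores the shift limits.
An optimal schedule: Mon-PM→Dana+Leclerc, Tue-AM→Ito+Haddad, Tue-PM→Ito+Leclerc, Wed-AM→Abara+Leclerc, Wed-PM→Abara, Thu-AM→Ferraro+Abara, Thu-PM→Ivanova, Fri-AM→Dana, Fri-PM→Ferraro+Haddad, Sat-AM→Ito, Sat-PM→Dana.
Total: 26 + 76 + 31 + 61 + 31 + 76 + 71 + 76 + 71 + 46 + 71 + 41 + 26 + 46 + 61 + 31 + 26 = £867.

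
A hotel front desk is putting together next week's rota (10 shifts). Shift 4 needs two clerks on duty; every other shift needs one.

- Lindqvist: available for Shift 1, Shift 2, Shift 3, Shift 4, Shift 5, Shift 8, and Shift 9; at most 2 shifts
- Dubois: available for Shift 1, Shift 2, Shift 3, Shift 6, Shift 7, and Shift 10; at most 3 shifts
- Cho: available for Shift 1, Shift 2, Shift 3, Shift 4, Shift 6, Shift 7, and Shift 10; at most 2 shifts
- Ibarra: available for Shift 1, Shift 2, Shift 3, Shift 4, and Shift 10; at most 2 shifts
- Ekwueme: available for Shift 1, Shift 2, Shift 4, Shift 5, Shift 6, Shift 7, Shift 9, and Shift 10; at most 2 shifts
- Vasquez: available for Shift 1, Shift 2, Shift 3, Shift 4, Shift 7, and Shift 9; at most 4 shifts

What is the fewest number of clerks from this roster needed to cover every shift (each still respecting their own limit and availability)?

11 slots to fill and no one can take more than 4, so at least ⌈11/4⌉ = 3 clerks are needed.
Any 3 clerks together have capacity at most 4+3+2 = 9 < 11 slots, so 3 can never suffice.
Lindqvist, Dubois, Cho, and Vasquez alone can cover everything: Shift 1→Cho, Shift 2→Vasquez, Shift 3→Vasquez, Shift 4→Cho+Vasquez, Shift 5→Lindqvist, Shift 6→Dubois, Shift 7→Dubois, Shift 8→Lindqvist, Shift 9→Vasquez, Shift 10→Dubois.

4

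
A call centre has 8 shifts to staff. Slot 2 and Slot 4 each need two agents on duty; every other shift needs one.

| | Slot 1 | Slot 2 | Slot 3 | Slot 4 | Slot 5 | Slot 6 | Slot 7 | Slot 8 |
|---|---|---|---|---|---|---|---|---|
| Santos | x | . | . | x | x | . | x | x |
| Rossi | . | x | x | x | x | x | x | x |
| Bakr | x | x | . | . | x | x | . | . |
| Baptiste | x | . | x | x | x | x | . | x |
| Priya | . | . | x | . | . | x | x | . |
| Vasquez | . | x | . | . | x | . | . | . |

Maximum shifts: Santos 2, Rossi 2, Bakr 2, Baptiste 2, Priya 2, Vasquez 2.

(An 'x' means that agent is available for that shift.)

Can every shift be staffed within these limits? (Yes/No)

One valid schedule: Slot 1→Santos, Slot 2→Rossi+Bakr, Slot 3→Rossi, Slot 4→Santos+Baptiste, Slot 5→Vasquez, Slot 6→Bakr, Slot 7→Priya, Slot 8→Baptiste.
Loads: Santos 2/2, Rossi 2/2, Bakr 2/2, Baptiste 2/2, Priya 1/2, Vasquez 1/2 — all within limits.

Yes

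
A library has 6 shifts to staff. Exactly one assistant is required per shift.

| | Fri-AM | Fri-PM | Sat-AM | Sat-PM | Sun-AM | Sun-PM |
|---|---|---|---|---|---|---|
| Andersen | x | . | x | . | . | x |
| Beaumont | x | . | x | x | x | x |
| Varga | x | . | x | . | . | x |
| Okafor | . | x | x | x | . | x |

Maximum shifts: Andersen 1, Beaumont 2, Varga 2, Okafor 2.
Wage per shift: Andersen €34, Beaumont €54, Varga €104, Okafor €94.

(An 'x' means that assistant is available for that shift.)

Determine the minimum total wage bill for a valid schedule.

Fri-PM can only be covered by Okafor, so that assignment is forced.
Sun-AM can only be covered by Beaumont, so that assignment is forced.
Picking the cheapest available assistant for each shift independently would cost €304, but that ignores the shift limits.
An optimal schedule: Fri-AM→Andersen, Fri-PM→Okafor, Sat-AM→Okafor, Sat-PM→Beaumont, Sun-AM→Beaumont, Sun-PM→Varga.
Total: 34 + 94 + 94 + 54 + 54 + 104 = €434.

€434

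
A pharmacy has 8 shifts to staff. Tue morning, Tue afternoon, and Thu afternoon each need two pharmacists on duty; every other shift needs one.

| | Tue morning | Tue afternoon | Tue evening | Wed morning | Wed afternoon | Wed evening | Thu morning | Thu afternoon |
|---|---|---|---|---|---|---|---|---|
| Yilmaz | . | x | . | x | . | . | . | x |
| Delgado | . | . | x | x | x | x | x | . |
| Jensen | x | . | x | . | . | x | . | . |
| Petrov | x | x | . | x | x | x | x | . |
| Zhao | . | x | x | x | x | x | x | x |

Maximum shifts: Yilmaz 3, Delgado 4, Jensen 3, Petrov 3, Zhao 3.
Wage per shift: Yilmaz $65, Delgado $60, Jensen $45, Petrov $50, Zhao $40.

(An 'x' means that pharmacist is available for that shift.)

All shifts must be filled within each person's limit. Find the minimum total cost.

$530

Tue morning can only be covered by Jensen and Petrov, so that assignment is forced.
Thu afternoon can only be covered by Yilmaz and Zhao, so that assignment is forced.
Picking the cheapest available pharmacist for each shift independently would cost $490, but that ignores the shift limits.
An optimal schedule: Tue morning→Jensen+Petrov, Tue afternoon→Zhao+Petrov, Tue evening→Jensen, Wed morning→Delgado, Wed afternoon→Zhao, Wed evening→Jensen, Thu morning→Petrov, Thu afternoon→Zhao+Yilmaz.
Total: 45 + 50 + 40 + 50 + 45 + 60 + 40 + 45 + 50 + 40 + 65 = $530.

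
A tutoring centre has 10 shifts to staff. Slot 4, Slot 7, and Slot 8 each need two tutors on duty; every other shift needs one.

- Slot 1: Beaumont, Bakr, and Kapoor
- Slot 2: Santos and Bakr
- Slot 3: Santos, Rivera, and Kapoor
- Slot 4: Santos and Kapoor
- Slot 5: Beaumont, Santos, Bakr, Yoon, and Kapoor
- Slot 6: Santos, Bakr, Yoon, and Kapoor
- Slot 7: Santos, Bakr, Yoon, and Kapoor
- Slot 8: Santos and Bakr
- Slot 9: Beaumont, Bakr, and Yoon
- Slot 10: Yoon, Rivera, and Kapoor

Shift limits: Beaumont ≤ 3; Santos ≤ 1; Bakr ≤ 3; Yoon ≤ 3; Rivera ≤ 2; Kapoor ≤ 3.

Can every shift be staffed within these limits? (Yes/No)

Total capacity is 15 and 13 slots are needed, so capacity alone doesn't rule it out.
Shifts {Slot 4, Slot 8} need 4 worker-slots in total, but the tutors available for any of those shifts (Santos, Bakr, and Kapoor) can supply at most 3 among them. So no valid schedule exists.

No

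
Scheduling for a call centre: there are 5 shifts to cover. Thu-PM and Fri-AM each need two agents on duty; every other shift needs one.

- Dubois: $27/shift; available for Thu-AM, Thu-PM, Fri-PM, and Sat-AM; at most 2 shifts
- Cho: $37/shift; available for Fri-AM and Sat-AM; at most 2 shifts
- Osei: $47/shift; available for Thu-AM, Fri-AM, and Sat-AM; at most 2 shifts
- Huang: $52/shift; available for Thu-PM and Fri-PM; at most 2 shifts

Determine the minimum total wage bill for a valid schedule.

$274

Thu-PM can only be covered by Dubois and Huang, so that assignment is forced.
Fri-AM can only be covered by Cho and Osei, so that assignment is forced.
Picking the cheapest available agent for each shift independently would cost $244, but that ignores the shift limits.
An optimal schedule: Thu-AM→Osei, Thu-PM→Dubois+Huang, Fri-AM→Cho+Osei, Fri-PM→Dubois, Sat-AM→Cho.
Total: 47 + 27 + 52 + 37 + 47 + 27 + 37 = $274.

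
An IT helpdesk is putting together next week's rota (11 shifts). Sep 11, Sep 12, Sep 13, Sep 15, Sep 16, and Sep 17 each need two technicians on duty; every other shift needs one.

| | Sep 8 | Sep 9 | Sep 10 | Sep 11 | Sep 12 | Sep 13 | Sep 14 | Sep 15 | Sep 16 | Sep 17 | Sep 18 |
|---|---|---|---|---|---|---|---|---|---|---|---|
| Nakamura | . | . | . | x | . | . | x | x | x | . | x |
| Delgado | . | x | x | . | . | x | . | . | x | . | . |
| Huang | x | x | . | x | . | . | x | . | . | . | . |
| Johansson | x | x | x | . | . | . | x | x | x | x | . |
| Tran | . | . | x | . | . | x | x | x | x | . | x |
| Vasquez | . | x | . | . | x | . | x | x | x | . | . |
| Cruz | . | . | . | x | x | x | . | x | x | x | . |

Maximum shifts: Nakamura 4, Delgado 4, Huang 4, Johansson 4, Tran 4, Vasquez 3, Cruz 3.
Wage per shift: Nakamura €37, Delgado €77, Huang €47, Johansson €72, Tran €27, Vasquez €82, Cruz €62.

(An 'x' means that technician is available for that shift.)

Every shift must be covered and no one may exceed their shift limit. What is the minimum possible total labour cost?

Sep 12 can only be covered by Vasquez and Cruz, so that assignment is forced.
Sep 17 can only be covered by Johansson and Cruz, so that assignment is forced.
Picking the cheapest available technician for each shift independently would cost €754, but that ignores the shift limits.
An optimal schedule: Sep 8→Huang, Sep 9→Huang, Sep 10→Tran, Sep 11→Nakamura+Huang, Sep 12→Cruz+Vasquez, Sep 13→Tran+Cruz, Sep 14→Huang, Sep 15→Tran+Nakamura, Sep 16→Tran+Nakamura, Sep 17→Cruz+Johansson, Sep 18→Nakamura.
Total: 47 + 47 + 27 + 37 + 47 + 62 + 82 + 27 + 62 + 47 + 27 + 37 + 27 + 37 + 62 + 72 + 37 = €784.

€784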